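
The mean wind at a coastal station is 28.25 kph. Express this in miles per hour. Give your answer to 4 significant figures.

1 km/h = 0.621371 mph, so 28.25 × 0.621371 = 17.55 mph.

17.55 mph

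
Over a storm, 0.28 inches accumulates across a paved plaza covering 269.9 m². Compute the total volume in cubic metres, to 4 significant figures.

1.920 cubic metres

Depth: 0.28 in × 25.4 = 7.112 mm.
1 mm over 1 m² is 1 L, so volume = 7.112 × 269.9 = 1919.5288 L = 1.920 m³.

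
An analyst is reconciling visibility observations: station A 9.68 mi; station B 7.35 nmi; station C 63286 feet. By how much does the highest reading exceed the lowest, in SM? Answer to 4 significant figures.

3.528 SM

station B: 7.35 nmi = 8.45823 SM.
station C: 63286 ft = 11.98598 SM.
Spread: 11.98598 − 8.45823 = 3.528 SM.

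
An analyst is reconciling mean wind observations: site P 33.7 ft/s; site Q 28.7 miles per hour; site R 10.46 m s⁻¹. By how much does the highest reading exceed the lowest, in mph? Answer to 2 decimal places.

site P: 33.7 ft/s = 22.9773 mph.
site R: 10.46 m/s = 23.3984 mph.
Spread: 28.7000 − 22.9773 = 5.72 mph.

5.72 mph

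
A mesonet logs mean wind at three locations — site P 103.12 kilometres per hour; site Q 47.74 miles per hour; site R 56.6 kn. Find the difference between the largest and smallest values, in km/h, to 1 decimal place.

site Q: 47.74 mph = 76.830 km/h.
site R: 56.6 kt = 104.823 km/h.
Spread: 104.823 − 76.830 = 28.0 km/h.

28.0 km/h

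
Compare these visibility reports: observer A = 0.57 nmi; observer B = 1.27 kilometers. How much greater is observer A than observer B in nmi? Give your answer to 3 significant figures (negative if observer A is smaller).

observer B: 1.27 km = 0.68575 nmi.
Difference: 0.57000 − 0.68575 = -0.116 nmi.

-0.116 nmi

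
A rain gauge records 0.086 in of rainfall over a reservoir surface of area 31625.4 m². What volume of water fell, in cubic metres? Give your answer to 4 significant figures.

69.08 cubic metres

Depth: 0.086 in × 25.4 = 2.1844 mm.
1 mm over 1 m² is 1 L, so volume = 2.1844 × 31625.4 = 69082.524 L = 69.08 m³.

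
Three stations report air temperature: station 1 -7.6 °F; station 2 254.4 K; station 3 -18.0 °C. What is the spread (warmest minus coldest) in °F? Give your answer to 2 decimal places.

station 1: -7.6 °F = -22.000 °C.
station 2: 254.4 K = -18.750 °C.
Spread: (-18.000) − (-22.000) = 4.000 °C = 7.20 °F.

7.20 °F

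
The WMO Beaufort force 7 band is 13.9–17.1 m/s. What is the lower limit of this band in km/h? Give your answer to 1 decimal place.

13.9–17.1 m/s × 3.6 = 50.0–61.6 km/h.

50.0 km/h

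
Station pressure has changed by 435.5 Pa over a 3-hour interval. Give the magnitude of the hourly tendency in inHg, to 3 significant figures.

435.5 Pa / 3 h × 0.0002953 inHg/Pa = 0.0429 inHg/h.

0.0429 inHg per hour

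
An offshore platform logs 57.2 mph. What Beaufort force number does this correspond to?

57.2 mph = 25.6 m/s, which is Beaufort 10 (storm, 24.5–28.4 m/s).

Beaufort force 10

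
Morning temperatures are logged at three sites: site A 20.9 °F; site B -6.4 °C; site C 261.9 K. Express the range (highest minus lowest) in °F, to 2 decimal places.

9.15 °F

site A: 20.9 °F = -6.167 °C.
site C: 261.9 K = -11.250 °C.
Spread: (-6.167) − (-11.250) = 5.083 °C = 9.15 °F.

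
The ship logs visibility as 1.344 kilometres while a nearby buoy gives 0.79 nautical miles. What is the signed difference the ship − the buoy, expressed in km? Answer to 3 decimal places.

the buoy: 0.79 nmi = 1.46308 km.
Difference: 1.34400 − 1.46308 = -0.119 km.

-0.119 km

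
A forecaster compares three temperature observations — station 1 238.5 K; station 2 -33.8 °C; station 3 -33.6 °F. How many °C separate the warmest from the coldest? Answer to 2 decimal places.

station 1: 238.5 K = -34.650 °C.
station 3: -33.6 °F = -36.444 °C.
Spread: (-33.800) − (-36.444) = 2.644 °C.

2.64 °C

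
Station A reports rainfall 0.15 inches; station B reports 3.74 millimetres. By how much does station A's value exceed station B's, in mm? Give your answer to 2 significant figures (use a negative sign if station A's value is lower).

0.070 mm

station A: 0.15 in = 3.81000 mm.
Difference: 3.81000 − 3.74000 = 0.070 mm.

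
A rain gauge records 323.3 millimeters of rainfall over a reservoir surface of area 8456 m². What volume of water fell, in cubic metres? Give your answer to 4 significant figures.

2734 cubic metres

1 mm over 1 m² is 1 L, so volume = 323.3 × 8456 = 2733824.8 L = 2734 m³.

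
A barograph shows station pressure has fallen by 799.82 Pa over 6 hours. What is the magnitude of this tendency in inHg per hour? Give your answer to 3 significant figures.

799.82 Pa / 6 h × 0.0002953 inHg/Pa = 0.0394 inHg/h.

0.0394 inHg per hour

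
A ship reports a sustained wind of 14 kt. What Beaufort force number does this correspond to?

14 kt lies in the Beaufort 4 band (moderate breeze, 11–16 kt).

Beaufort force 4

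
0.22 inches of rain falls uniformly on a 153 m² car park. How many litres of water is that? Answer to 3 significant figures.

855 litres

Depth: 0.22 in × 25.4 = 5.588 mm.
1 mm over 1 m² is 1 L, so volume = 5.588 × 153 = 854.964 L ≈ 855 L.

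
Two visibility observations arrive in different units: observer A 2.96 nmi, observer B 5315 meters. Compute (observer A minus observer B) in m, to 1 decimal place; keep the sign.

166.9 m

observer A: 2.96 nmi = 5481.920 m.
Difference: 5481.920 − 5315.000 = 166.9 m.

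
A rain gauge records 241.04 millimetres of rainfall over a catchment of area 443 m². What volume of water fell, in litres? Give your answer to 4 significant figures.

1 mm over 1 m² is 1 L, so volume = 241.04 × 443 = 106780.72 L ≈ 106800 L.

106800 litres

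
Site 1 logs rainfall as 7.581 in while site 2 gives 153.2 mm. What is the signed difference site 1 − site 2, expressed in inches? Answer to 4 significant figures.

site 2: 153.2 mm = 6.031496 in.
Difference: 7.581000 − 6.031496 = 1.550 in.

1.550 in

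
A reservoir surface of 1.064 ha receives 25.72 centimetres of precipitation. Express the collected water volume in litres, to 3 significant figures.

2740000 litres

Depth: 25.72 cm × 10 = 257.2 mm.
Area: 1.064 ha = 10640 m².
1 mm over 1 m² is 1 L, so volume = 257.2 × 10640 = 2736608 L ≈ 2740000 L.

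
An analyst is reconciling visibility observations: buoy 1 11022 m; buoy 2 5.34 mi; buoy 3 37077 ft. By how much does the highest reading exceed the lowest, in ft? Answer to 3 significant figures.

buoy 1: 11022 m = 36161.42 ft.
buoy 2: 5.34 SM = 28195.20 ft.
Spread: 37077.00 − 28195.20 = 8880 ft.

8880 ft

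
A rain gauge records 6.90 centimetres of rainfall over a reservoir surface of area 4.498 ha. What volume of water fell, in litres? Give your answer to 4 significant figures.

Depth: 6.90 cm × 10 = 69 mm.
Area: 4.498 ha = 44980 m².
1 mm over 1 m² is 1 L, so volume = 69 × 44980 = 3103620 L ≈ 3104000 L.

3104000 litres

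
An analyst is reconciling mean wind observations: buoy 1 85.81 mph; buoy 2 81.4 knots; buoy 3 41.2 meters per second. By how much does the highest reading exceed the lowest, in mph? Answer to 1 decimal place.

7.9 mph

buoy 2: 81.4 kt = 93.673 mph.
buoy 3: 41.2 m/s = 92.162 mph.
Spread: 93.673 − 85.810 = 7.9 mph.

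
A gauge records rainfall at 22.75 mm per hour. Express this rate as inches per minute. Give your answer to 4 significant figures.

0.01493 in/minute

22.75 mm/hour × 0.0393701 in/mm × 0.0166667 hour/minute = 0.01493 in/minute.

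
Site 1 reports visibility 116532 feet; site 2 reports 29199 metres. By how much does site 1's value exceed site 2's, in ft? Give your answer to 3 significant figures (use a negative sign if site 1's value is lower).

site 2: 29199 m = 95797.24 ft.
Difference: 116532.00 − 95797.24 = 20700 ft.

20700 ft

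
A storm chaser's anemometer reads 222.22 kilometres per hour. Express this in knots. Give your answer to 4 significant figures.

1 km/h = 0.539957 kt, so 222.22 × 0.539957 = 120.0 kt.

120.0 kt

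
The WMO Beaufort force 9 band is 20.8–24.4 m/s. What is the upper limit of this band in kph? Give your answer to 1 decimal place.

20.8–24.4 m/s × 3.6 = 74.9–87.8 km/h.

87.8 km/h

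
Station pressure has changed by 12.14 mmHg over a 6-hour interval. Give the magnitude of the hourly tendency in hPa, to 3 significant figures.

2.70 hPa per hour

12.14 mmHg / 6 h × 1.33322 hPa/mmHg = 2.70 hPa/h.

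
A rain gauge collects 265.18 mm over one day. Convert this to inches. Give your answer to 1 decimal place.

10.4 in

1 mm = 0.0393701 in, so 265.18 × 0.0393701 = 10.4 in.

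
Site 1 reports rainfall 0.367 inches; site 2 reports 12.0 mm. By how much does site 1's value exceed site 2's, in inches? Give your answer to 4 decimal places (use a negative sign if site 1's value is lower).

-0.1054 in

site 2: 12.0 mm = 0.472441 in.
Difference: 0.367000 − 0.472441 = -0.1054 in.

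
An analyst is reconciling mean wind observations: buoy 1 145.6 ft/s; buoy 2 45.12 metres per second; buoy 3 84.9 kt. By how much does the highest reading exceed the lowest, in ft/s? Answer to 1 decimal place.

buoy 2: 45.12 m/s = 148.031 ft/s.
buoy 3: 84.9 kt = 143.295 ft/s.
Spread: 148.031 − 143.295 = 4.7 ft/s.

4.7 ft/s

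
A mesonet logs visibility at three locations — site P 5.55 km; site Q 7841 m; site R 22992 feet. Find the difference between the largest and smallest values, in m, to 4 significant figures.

2291 m

site P: 5.55 km = 5550.00 m.
site R: 22992 ft = 7007.96 m.
Spread: 7841.00 − 5550.00 = 2291 m.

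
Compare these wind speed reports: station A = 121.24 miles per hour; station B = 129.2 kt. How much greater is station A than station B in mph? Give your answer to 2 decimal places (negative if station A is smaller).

station B: 129.2 kt = 148.6807 mph.
Difference: 121.2400 − 148.6807 = -27.44 mph.

-27.44 mph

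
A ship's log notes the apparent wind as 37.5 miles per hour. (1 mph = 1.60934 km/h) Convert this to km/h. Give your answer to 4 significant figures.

60.35 km/h

1 mph = 1.60934 km/h, so 37.5 × 1.60934 = 60.35 km/h.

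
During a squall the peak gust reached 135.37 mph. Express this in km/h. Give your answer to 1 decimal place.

217.9 km/h

1 mph = 1.60934 km/h, so 135.37 × 1.60934 = 217.9 km/h.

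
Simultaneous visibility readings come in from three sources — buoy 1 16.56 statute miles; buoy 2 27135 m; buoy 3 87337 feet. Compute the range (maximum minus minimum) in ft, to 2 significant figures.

1700 ft

buoy 1: 16.56 SM = 87436.80 ft.
buoy 2: 27135 m = 89025.59 ft.
Spread: 89025.59 − 87337.00 = 1700 ft.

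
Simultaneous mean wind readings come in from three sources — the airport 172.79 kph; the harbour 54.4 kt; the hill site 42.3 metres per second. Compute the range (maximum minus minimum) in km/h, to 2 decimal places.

the harbour: 54.4 kt = 100.7488 km/h.
the hill site: 42.3 m/s = 152.2800 km/h.
Spread: 172.7900 − 100.7488 = 72.04 km/h.

72.04 km/h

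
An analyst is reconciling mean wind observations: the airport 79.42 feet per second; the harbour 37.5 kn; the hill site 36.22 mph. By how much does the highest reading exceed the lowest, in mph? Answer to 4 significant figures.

17.93 mph

the airport: 79.42 ft/s = 54.1500 mph.
the harbour: 37.5 kt = 43.1542 mph.
Spread: 54.1500 − 36.2200 = 17.93 mph.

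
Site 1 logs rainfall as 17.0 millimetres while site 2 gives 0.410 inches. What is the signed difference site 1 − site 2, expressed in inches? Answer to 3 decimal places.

0.259 in

site 1: 17.0 mm = 0.66929 in.
Difference: 0.66929 − 0.41000 = 0.259 in.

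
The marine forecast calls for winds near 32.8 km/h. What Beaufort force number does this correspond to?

32.8 km/h = 9.1 m/s, which is Beaufort 5 (fresh breeze, 8.0–10.7 m/s).

Beaufort force 5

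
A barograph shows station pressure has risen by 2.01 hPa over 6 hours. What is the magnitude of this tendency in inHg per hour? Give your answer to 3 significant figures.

2.01 hPa / 6 h × 0.02953 inHg/hPa = 0.00989 inHg/h.

0.00989 inHg per hour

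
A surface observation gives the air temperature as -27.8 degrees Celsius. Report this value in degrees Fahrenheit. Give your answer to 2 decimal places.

°F = °C × 9/5 + 32 = -27.8 × 1.8 + 32 = -18.04 °F.

-18.04 °F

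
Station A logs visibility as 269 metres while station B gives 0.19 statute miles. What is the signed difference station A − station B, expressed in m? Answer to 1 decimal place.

-36.8 m

station B: 0.19 SM = 305.775 m.
Difference: 269.000 − 305.775 = -36.8 m.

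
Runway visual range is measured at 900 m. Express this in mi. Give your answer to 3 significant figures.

0.559 SM

1 m = 0.000621371 SM, so 900 × 0.000621371 = 0.559 SM.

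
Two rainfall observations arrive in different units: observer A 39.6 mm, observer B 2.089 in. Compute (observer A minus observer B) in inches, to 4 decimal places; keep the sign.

observer A: 39.6 mm = 1.559055 in.
Difference: 1.559055 − 2.089000 = -0.5299 in.

-0.5299 in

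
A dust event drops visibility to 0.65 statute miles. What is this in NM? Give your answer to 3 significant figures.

1 SM = 0.868976 nmi, so 0.65 × 0.868976 = 0.565 nmi.

0.565 nmi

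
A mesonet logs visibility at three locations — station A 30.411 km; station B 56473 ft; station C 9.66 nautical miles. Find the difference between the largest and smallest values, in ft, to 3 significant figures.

43300 ft

station A: 30.411 km = 99773.62 ft.
station C: 9.66 nmi = 58695.28 ft.
Spread: 99773.62 − 56473.00 = 43300 ft.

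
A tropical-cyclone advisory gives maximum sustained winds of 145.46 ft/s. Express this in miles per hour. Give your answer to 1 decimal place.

1 ft/s = 0.681818 mph, so 145.46 × 0.681818 = 99.2 mph.

99.2 mph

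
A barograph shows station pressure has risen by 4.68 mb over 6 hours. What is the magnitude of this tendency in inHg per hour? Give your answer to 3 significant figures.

4.68 mb / 6 h × 0.02953 inHg/mb = 0.0230 inHg/h.

0.0230 inHg per hour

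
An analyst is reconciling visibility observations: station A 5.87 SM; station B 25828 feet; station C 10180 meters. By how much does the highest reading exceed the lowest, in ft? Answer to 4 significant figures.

7571 ft

station A: 5.87 SM = 30993.60 ft.
station C: 10180 m = 33398.95 ft.
Spread: 33398.95 − 25828.00 = 7571 ft.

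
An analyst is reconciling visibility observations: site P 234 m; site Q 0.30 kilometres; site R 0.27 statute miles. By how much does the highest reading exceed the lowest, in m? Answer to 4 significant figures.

200.5 m

site Q: 0.30 km = 300.000 m.
site R: 0.27 SM = 434.523 m.
Spread: 434.523 − 234.000 = 200.5 m.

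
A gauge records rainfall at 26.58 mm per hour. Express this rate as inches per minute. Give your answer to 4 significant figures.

26.58 mm/hour × 0.0393701 in/mm × 0.0166667 hour/minute = 0.01744 in/minute.

0.01744 in/minute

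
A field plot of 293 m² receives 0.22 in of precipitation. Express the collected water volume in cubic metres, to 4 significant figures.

1.637 cubic metres

Depth: 0.22 in × 25.4 = 5.588 mm.
1 mm over 1 m² is 1 L, so volume = 5.588 × 293 = 1637.284 L = 1.637 m³.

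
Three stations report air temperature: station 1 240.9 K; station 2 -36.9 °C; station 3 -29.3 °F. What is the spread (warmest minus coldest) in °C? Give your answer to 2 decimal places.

4.65 °C

station 1: 240.9 K = -32.250 °C.
station 3: -29.3 °F = -34.056 °C.
Spread: (-32.250) − (-36.900) = 4.650 °C.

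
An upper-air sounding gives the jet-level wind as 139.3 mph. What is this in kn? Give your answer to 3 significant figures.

1 mph = 0.868976 kt, so 139.3 × 0.868976 = 121 kt.

121 kt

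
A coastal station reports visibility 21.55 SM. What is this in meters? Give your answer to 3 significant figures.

1 SM = 1609.34 m, so 21.55 × 1609.34 = 34700 m.

34700 m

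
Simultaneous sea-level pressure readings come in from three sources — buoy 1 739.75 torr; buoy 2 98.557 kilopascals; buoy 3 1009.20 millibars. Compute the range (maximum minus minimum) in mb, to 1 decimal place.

buoy 1: 739.75 mmHg = 986.252 mb.
buoy 2: 98.557 kPa = 985.570 mb.
Spread: 1009.200 − 985.570 = 23.6 mb.

23.6 mb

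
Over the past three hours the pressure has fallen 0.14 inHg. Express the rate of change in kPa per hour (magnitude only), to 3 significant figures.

0.158 kPa per hour

0.14 inHg / 3 h × 3.38639 kPa/inHg = 0.158 kPa/h.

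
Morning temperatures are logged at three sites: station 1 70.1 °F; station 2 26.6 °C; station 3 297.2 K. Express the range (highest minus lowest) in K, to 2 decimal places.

5.43 K

station 1: 70.1 °F = 21.167 °C.
station 3: 297.2 K = 24.050 °C.
Spread: 26.600 − 21.167 = 5.433 °C.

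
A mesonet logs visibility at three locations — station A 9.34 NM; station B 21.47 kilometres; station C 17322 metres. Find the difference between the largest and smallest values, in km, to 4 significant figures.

station A: 9.34 nmi = 17.29768 km.
station C: 17322 m = 17.32200 km.
Spread: 21.47000 − 17.29768 = 4.172 km.

4.172 km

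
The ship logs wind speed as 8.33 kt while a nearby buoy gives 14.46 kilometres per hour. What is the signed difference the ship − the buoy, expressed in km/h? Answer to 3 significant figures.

0.967 km/h

the ship: 8.33 kt = 15.42716 km/h.
Difference: 15.42716 − 14.46000 = 0.967 km/h.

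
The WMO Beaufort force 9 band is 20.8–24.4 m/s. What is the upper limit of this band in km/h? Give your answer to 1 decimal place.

87.8 km/h

20.8–24.4 m/s × 3.6 = 74.9–87.8 km/h.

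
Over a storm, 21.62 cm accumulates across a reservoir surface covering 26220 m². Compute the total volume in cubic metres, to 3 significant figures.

5670 cubic metres

Depth: 21.62 cm × 10 = 216.2 mm.
1 mm over 1 m² is 1 L, so volume = 216.2 × 26220 = 5668764 L = 5670 m³.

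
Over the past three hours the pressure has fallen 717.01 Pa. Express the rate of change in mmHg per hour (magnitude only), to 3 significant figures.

717.01 Pa / 3 h × 0.00750062 mmHg/Pa = 1.79 mmHg/h.

1.79 mmHg per hour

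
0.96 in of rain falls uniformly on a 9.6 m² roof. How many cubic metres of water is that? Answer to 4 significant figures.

Depth: 0.96 in × 25.4 = 24.384 mm.
1 mm over 1 m² is 1 L, so volume = 24.384 × 9.6 = 234.0864 L = 0.2341 m³.

0.2341 cubic metres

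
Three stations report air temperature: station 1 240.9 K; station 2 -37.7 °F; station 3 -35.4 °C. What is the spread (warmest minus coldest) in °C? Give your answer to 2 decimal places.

station 1: 240.9 K = -32.250 °C.
station 2: -37.7 °F = -38.722 °C.
Spread: (-32.250) − (-38.722) = 6.472 °C.

6.47 °C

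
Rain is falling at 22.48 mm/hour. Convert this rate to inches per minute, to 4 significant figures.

0.01475 in/minute

22.48 mm/hour × 0.0393701 in/mm × 0.0166667 hour/minute = 0.01475 in/minute.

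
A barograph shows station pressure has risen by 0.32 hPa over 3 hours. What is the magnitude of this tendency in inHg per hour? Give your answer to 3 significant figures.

0.00315 inHg per hour

0.32 hPa / 3 h × 0.02953 inHg/hPa = 0.00315 inHg/h.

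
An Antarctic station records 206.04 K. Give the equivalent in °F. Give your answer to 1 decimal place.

-88.8 °F

First to °C: -67.11 °C.
Then to °F: -88.8 °F.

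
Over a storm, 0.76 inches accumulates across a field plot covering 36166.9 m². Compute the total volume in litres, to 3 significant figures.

Depth: 0.76 in × 25.4 = 19.304 mm.
1 mm over 1 m² is 1 L, so volume = 19.304 × 36166.9 = 698165.84 L ≈ 698000 L.

698000 litres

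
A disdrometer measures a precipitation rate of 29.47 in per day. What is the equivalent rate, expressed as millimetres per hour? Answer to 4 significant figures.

31.19 mm/hour

29.47 in/day × 25.4 mm/in × 0.0416667 day/hour = 31.19 mm/hour.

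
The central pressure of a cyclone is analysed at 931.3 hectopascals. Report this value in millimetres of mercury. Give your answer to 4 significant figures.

1 hPa = 0.750062 mmHg, so 931.3 × 0.750062 = 698.5 mmHg.

698.5 mmHg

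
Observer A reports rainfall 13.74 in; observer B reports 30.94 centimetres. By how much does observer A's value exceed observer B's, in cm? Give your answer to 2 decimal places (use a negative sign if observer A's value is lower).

3.96 cm

observer A: 13.74 in = 34.8996 cm.
Difference: 34.8996 − 30.9400 = 3.96 cm.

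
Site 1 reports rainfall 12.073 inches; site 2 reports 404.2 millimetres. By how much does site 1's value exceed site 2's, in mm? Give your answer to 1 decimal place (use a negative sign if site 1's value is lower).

-97.5 mm

site 1: 12.073 in = 306.654 mm.
Difference: 306.654 − 404.200 = -97.5 mm.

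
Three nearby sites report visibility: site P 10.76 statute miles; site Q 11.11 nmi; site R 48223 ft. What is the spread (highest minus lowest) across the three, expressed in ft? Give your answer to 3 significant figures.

site P: 10.76 SM = 56812.80 ft.
site Q: 11.11 nmi = 67505.64 ft.
Spread: 67505.64 − 48223.00 = 19300 ft.

19300 ft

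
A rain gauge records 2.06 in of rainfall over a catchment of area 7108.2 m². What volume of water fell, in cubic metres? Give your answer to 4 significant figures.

371.9 cubic metres

Depth: 2.06 in × 25.4 = 52.324 mm.
1 mm over 1 m² is 1 L, so volume = 52.324 × 7108.2 = 371929.46 L = 371.9 m³.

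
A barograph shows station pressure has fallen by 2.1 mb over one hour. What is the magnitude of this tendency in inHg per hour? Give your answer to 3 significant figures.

2.1 mb / 1 h × 0.02953 inHg/mb = 0.0620 inHg/h.

0.0620 inHg per hour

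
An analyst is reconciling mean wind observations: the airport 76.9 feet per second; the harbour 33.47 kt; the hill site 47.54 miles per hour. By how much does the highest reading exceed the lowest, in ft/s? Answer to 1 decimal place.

20.4 ft/s

the harbour: 33.47 kt = 56.491 ft/s.
the hill site: 47.54 mph = 69.725 ft/s.
Spread: 76.900 − 56.491 = 20.4 ft/s.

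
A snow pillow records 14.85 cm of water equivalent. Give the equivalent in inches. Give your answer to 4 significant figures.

5.846 in

1 cm = 0.393701 in, so 14.85 × 0.393701 = 5.846 in.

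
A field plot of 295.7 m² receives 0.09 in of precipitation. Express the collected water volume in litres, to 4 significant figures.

Depth: 0.09 in × 25.4 = 2.286 mm.
1 mm over 1 m² is 1 L, so volume = 2.286 × 295.7 = 675.9702 L ≈ 676.0 L.

676.0 litres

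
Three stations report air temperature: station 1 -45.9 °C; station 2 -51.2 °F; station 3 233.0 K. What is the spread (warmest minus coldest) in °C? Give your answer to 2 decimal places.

station 2: -51.2 °F = -46.222 °C.
station 3: 233.0 K = -40.150 °C.
Spread: (-40.150) − (-46.222) = 6.072 °C.

6.07 °C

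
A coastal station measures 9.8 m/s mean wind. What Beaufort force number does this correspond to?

9.8 m/s lies in the Beaufort 5 band (fresh breeze, 8.0–10.7 m/s).

Beaufort force 5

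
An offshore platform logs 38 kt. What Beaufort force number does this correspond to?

Beaufort force 8

38 kt lies in the Beaufort 8 band (gale, 34–40 kt).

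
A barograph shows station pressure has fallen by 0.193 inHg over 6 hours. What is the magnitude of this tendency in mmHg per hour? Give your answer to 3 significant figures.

0.817 mmHg per hour

0.193 inHg / 6 h × 25.4 mmHg/inHg = 0.817 mmHg/h.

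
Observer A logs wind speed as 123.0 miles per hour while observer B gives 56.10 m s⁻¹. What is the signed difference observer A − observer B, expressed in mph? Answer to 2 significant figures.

-2.5 mph

observer B: 56.10 m/s = 125.492 mph.
Difference: 123.000 − 125.492 = -2.5 mph.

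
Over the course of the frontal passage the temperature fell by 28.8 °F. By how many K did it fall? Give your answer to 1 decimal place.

16.0 K

Converting a difference, only the 9/5 scale factor applies: ΔK = 28.8 × 0.5556 = 16.0 K.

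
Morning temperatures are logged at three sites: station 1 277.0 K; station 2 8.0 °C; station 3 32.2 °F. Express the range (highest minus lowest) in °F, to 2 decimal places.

14.20 °F

station 1: 277.0 K = 3.850 °C.
station 3: 32.2 °F = 0.111 °C.
Spread: 8.000 − 0.111 = 7.889 °C = 14.20 °F.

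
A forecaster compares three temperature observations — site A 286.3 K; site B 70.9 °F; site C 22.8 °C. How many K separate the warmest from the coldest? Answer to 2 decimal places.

9.65 K

site A: 286.3 K = 13.150 °C.
site B: 70.9 °F = 21.611 °C.
Spread: 22.800 − 13.150 = 9.650 °C.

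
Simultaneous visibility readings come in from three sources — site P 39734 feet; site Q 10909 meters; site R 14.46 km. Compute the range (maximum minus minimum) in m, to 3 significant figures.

3550 m

site P: 39734 ft = 12110.92 m.
site R: 14.46 km = 14460.00 m.
Spread: 14460.00 − 10909.00 = 3550 m.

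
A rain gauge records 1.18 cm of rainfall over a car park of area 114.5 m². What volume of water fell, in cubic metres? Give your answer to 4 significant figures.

Depth: 1.18 cm × 10 = 11.8 mm.
1 mm over 1 m² is 1 L, so volume = 11.8 × 114.5 = 1351.1 L = 1.351 m³.

1.351 cubic metres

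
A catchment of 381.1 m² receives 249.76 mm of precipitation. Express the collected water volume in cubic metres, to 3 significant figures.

1 mm over 1 m² is 1 L, so volume = 249.76 × 381.1 = 95183.536 L = 95.2 m³.

95.2 cubic metres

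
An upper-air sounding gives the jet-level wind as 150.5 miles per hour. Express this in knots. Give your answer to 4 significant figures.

130.8 kt

1 mph = 0.868976 kt, so 150.5 × 0.868976 = 130.8 kt.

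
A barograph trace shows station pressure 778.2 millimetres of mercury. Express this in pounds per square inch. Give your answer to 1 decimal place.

15.0 psi

1 mmHg = 0.0193368 psi, so 778.2 × 0.0193368 = 15.0 psi.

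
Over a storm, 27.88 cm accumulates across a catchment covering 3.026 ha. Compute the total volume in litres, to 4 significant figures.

Depth: 27.88 cm × 10 = 278.8 mm.
Area: 3.026 ha = 30260 m².
1 mm over 1 m² is 1 L, so volume = 278.8 × 30260 = 8436488 L ≈ 8436000 L.

8436000 litres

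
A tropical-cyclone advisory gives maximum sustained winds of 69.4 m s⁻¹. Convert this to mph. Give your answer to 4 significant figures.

1 m/s = 2.23694 mph, so 69.4 × 2.23694 = 155.2 mph.

155.2 mph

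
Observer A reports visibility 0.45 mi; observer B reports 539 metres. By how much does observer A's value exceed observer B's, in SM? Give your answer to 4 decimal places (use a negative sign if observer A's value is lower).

0.1151 SM

observer B: 539 m = 0.334919 SM.
Difference: 0.450000 − 0.334919 = 0.1151 SM.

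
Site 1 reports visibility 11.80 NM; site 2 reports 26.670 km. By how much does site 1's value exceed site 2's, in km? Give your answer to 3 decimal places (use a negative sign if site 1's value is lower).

site 1: 11.80 nmi = 21.85360 km.
Difference: 21.85360 − 26.67000 = -4.816 km.

-4.816 km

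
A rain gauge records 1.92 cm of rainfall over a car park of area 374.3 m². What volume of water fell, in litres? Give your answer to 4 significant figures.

Depth: 1.92 cm × 10 = 19.2 mm.
1 mm over 1 m² is 1 L, so volume = 19.2 × 374.3 = 7186.56 L ≈ 7187 L.

7187 litres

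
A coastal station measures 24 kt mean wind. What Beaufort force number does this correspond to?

24 kt lies in the Beaufort 6 band (strong breeze, 22–27 kt).

Beaufort force 6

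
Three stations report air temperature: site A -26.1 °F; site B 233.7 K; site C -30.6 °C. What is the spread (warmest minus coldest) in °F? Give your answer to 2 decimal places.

15.93 °F

site A: -26.1 °F = -32.278 °C.
site B: 233.7 K = -39.450 °C.
Spread: (-30.600) − (-39.450) = 8.850 °C = 15.93 °F.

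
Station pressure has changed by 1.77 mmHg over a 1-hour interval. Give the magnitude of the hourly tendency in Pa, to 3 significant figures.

1.77 mmHg / 1 h × 133.322 Pa/mmHg = 236 Pa/h.

236 Pa per hour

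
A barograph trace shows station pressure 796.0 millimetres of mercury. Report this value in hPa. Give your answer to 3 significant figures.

1 mmHg = 1.33322 hPa, so 796.0 × 1.33322 = 1060 hPa.

1060 hPa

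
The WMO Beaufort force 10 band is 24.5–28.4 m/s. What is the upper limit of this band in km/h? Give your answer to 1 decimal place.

24.5–28.4 m/s × 3.6 = 88.2–102.2 km/h.

102.2 km/h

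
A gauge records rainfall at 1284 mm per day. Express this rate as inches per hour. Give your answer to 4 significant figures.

2.106 in/hour

1284 mm/day × 0.0393701 in/mm × 0.0416667 day/hour = 2.106 in/hour.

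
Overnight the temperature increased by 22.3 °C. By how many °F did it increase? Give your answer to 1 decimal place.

40.1 °F

For a temperature change the 32° offset cancels: Δ°F = 22.3 × 1.8 = 40.1 °F.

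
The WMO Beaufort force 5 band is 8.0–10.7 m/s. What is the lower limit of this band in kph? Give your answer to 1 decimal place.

8.0–10.7 m/s × 3.6 = 28.8–38.5 km/h.

28.8 km/h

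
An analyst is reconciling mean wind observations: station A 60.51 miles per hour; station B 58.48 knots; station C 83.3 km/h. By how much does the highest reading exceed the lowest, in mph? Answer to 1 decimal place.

station B: 58.48 kt = 67.298 mph.
station C: 83.3 km/h = 51.760 mph.
Spread: 67.298 − 51.760 = 15.5 mph.

15.5 mph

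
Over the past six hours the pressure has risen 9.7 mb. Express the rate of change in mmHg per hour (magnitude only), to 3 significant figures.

9.7 mb / 6 h × 0.750062 mmHg/mb = 1.21 mmHg/h.

1.21 mmHg per hour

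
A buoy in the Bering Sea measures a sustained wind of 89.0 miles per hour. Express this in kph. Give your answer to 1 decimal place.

1 mph = 1.60934 km/h, so 89.0 × 1.60934 = 143.2 km/h.

143.2 km/h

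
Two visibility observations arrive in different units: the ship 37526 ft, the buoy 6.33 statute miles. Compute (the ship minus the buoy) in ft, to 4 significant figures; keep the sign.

4104 ft

the buoy: 6.33 SM = 33422.40 ft.
Difference: 37526.00 − 33422.40 = 4104 ft.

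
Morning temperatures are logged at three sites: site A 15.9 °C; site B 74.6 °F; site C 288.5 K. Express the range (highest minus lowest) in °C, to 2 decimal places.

8.32 °C

site B: 74.6 °F = 23.667 °C.
site C: 288.5 K = 15.350 °C.
Spread: 23.667 − 15.350 = 8.317 °C.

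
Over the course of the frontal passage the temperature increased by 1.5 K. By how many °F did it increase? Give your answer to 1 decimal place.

Converting a difference, only the 9/5 scale factor applies: Δ°F = 1.5 × 1.8 = 2.7 °F.

2.7 °F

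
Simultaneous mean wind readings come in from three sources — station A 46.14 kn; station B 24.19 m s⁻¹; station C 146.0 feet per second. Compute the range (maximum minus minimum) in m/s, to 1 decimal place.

20.8 m/s

station A: 46.14 kt = 23.736 m/s.
station C: 146.0 ft/s = 44.501 m/s.
Spread: 44.501 − 23.736 = 20.8 m/s.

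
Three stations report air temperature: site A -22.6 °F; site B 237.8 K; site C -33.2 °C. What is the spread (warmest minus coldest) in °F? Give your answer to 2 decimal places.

site A: -22.6 °F = -30.333 °C.
site B: 237.8 K = -35.350 °C.
Spread: (-30.333) − (-35.350) = 5.017 °C = 9.03 °F.

9.03 °F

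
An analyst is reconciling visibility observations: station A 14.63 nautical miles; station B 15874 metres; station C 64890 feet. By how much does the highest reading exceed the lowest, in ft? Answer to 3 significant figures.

station A: 14.63 nmi = 88893.57 ft.
station B: 15874 m = 52080.05 ft.
Spread: 88893.57 − 52080.05 = 36800 ft.

36800 ft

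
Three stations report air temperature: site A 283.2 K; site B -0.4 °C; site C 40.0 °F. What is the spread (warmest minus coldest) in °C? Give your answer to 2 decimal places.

10.45 °C

site A: 283.2 K = 10.050 °C.
site C: 40.0 °F = 4.444 °C.
Spread: 10.050 − (-0.400) = 10.450 °C.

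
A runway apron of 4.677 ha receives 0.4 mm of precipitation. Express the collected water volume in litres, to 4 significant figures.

18710 litres

Area: 4.677 ha = 46770 m².
1 mm over 1 m² is 1 L, so volume = 0.4 × 46770 = 18708 L ≈ 18710 L.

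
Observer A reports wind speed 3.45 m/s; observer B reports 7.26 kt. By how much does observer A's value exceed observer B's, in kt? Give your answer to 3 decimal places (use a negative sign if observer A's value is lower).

-0.554 kt

observer A: 3.45 m/s = 6.70626 kt.
Difference: 6.70626 − 7.26000 = -0.554 kt.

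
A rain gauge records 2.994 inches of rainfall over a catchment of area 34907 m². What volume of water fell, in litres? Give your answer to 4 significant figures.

Depth: 2.994 in × 25.4 = 76.0476 mm.
1 mm over 1 m² is 1 L, so volume = 76.0476 × 34907 = 2654593.6 L ≈ 2655000 L.

2655000 litres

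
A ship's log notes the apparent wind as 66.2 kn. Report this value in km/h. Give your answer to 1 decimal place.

1 kt = 1.852 km/h, so 66.2 × 1.852 = 122.6 km/h.

122.6 km/h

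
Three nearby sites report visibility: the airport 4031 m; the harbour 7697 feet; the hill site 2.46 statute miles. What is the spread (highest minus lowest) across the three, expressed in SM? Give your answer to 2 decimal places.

the airport: 4031 m = 2.5047 SM.
the harbour: 7697 ft = 1.4578 SM.
Spread: 2.5047 − 1.4578 = 1.05 SM.

1.05 SM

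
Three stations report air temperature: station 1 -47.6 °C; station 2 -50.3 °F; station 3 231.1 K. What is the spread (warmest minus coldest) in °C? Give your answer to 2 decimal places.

station 2: -50.3 °F = -45.722 °C.
station 3: 231.1 K = -42.050 °C.
Spread: (-42.050) − (-47.600) = 5.550 °C.

5.55 °C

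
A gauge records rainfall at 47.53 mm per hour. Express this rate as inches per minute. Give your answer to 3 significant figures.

0.0312 in/minute

47.53 mm/hour × 0.0393701 in/mm × 0.0166667 hour/minute = 0.0312 in/minute.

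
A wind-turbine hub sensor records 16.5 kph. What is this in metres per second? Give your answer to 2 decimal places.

4.58 m/s

1 km/h = 0.277778 m/s, so 16.5 × 0.277778 = 4.58 m/s.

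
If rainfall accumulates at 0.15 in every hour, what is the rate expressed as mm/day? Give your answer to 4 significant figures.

0.15 in/hour × 25.4 mm/in × 24 hour/day = 91.44 mm/day.

91.44 mm/day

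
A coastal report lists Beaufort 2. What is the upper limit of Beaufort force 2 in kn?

6 kt

Beaufort 2 (light breeze) spans 4–6 knots.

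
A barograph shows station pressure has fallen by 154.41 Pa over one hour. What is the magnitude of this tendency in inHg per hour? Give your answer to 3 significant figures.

0.0456 inHg per hour

154.41 Pa / 1 h × 0.0002953 inHg/Pa = 0.0456 inHg/h.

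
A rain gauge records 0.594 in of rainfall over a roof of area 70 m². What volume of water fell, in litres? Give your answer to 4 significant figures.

1056 litres

Depth: 0.594 in × 25.4 = 15.0876 mm.
1 mm over 1 m² is 1 L, so volume = 15.0876 × 70 = 1056.132 L ≈ 1056 L.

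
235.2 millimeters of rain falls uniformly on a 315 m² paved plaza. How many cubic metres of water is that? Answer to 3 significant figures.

1 mm over 1 m² is 1 L, so volume = 235.2 × 315 = 74088 L = 74.1 m³.

74.1 cubic metres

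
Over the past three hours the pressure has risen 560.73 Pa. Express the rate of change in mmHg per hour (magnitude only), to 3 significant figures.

560.73 Pa / 3 h × 0.00750062 mmHg/Pa = 1.40 mmHg/h.

1.40 mmHg per hour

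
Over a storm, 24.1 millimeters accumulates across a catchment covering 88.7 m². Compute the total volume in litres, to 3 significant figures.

1 mm over 1 m² is 1 L, so volume = 24.1 × 88.7 = 2137.67 L ≈ 2140 L.

2140 litres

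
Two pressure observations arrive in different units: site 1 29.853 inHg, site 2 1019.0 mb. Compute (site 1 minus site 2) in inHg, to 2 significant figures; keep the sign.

-0.24 inHg

site 2: 1019.0 mb = 30.0910 inHg.
Difference: 29.8530 − 30.0910 = -0.24 inHg.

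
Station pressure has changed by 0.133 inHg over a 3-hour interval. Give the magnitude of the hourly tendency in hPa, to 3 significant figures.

1.50 hPa per hour

0.133 inHg / 3 h × 33.8639 hPa/inHg = 1.50 hPa/h.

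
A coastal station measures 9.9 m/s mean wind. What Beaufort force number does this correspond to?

9.9 m/s lies in the Beaufort 5 band (fresh breeze, 8.0–10.7 m/s).

Beaufort force 5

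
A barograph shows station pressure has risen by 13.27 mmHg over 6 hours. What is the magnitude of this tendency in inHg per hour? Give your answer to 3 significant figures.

13.27 mmHg / 6 h × 0.0393701 inHg/mmHg = 0.0871 inHg/h.

0.0871 inHg per hour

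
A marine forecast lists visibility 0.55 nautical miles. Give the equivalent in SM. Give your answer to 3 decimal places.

0.633 SM

1 nmi = 1.15078 SM, so 0.55 × 1.15078 = 0.633 SM.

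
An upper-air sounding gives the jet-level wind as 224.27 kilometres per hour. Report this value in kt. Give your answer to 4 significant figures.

1 km/h = 0.539957 kt, so 224.27 × 0.539957 = 121.1 kt.

121.1 kt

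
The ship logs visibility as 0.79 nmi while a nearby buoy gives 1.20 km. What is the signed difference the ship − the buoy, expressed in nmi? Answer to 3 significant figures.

the buoy: 1.20 km = 0.64795 nmi.
Difference: 0.79000 − 0.64795 = 0.142 nmi.

0.142 nmi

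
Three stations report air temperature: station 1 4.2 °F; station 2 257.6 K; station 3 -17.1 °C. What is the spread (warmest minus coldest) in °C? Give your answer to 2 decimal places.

1.66 °C

station 1: 4.2 °F = -15.444 °C.
station 2: 257.6 K = -15.550 °C.
Spread: (-15.444) − (-17.100) = 1.656 °C.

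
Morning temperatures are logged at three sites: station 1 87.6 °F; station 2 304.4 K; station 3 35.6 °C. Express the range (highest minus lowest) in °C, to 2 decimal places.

4.71 °C

station 1: 87.6 °F = 30.889 °C.
station 2: 304.4 K = 31.250 °C.
Spread: 35.600 − 30.889 = 4.711 °C.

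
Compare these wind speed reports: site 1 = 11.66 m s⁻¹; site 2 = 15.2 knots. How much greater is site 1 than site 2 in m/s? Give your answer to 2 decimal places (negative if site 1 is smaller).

3.84 m/s

site 2: 15.2 kt = 7.8196 m/s.
Difference: 11.6600 − 7.8196 = 3.84 m/s.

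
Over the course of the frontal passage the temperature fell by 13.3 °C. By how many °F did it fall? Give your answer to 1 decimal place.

23.9 °F

Converting a difference, only the 9/5 scale factor applies: Δ°F = 13.3 × 1.8 = 23.9 °F.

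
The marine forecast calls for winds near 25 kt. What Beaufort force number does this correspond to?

Beaufort force 6

25 kt lies in the Beaufort 6 band (strong breeze, 22–27 kt).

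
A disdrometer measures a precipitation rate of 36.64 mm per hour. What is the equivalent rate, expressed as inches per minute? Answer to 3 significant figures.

0.0240 in/minute

36.64 mm/hour × 0.0393701 in/mm × 0.0166667 hour/minute = 0.0240 in/minute.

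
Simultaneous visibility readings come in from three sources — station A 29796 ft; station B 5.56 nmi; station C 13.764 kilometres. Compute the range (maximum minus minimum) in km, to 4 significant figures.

station A: 29796 ft = 9.08182 km.
station B: 5.56 nmi = 10.29712 km.
Spread: 13.76400 − 9.08182 = 4.682 km.

4.682 km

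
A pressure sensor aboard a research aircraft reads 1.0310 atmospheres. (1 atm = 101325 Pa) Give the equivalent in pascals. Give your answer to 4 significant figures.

1 atm = 101325 Pa, so 1.0310 × 101325 = 104500 Pa.

104500 Pa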